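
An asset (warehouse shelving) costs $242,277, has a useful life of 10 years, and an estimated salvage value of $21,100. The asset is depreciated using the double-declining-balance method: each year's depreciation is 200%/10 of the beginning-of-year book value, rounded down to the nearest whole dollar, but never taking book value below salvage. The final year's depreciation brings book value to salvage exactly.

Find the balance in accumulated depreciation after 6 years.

Depreciable base = $242,277 − $21,100 = $221,177.
Year 1: ⌊$242,277 × 200%/10⌋ = $48,455. Book value $193,822.
Year 2: ⌊$193,822 × 200%/10⌋ = $38,764. Book value $155,058.
Year 3: ⌊$155,058 × 200%/10⌋ = $31,011. Book value $124,047.
Year 4: ⌊$124,047 × 200%/10⌋ = $24,809. Book value $99,238.
Year 5: ⌊$99,238 × 200%/10⌋ = $19,847. Book value $79,391.
Year 6: ⌊$79,391 × 200%/10⌋ = $15,878. Book value $63,513.
Accumulated through year 6 = $242,277 − $63,513 = $178,764.

$178,764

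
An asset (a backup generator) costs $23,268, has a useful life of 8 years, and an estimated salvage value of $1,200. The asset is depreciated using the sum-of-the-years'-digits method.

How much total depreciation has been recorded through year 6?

Depreciable base = $23,268 − $1,200 = $22,068.
Sum of the years' digits = 8+7+6+5+4+3+2+1 = 36.
Year 1: $22,068 × 8/36 = $4,904. Book value $18,364.
Year 2: $22,068 × 7/36 = $4,291. Book value $14,073.
Year 3: $22,068 × 6/36 = $3,678. Book value $10,395.
Year 4: $22,068 × 5/36 = $3,065. Book value $7,330.
Year 5: $22,068 × 4/36 = $2,452. Book value $4,878.
Year 6: $22,068 × 3/36 = $1,839. Book value $3,039.
Accumulated through year 6 = $23,268 − $3,039 = $20,229.

$20,229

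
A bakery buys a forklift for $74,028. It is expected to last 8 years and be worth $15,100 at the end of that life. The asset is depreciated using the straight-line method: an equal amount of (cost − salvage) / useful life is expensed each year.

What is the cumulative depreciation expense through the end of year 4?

Depreciable base = $74,028 − $15,100 = $58,928.
Annual expense = $58,928 / 8 = $7,366.
End of year 1: book value $66,662.
End of year 2: book value $59,296.
End of year 3: book value $51,930.
End of year 4: book value $44,564.
Accumulated through year 4 = $74,028 − $44,564 = $29,464.

$29,464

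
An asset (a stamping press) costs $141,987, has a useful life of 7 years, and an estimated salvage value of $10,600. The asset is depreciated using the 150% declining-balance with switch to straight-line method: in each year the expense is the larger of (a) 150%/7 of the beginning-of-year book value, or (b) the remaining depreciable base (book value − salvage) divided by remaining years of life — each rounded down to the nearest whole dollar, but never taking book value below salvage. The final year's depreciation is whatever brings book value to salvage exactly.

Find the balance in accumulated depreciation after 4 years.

Depreciable base = $141,987 − $10,600 = $131,387.
Year 1: DB = ⌊$141,987 × 150%/7⌋ = $30,425; SL = ⌊$131,387/7⌋ = $18,769 → take DB $30,425. Book value $111,562.
Year 2: DB = ⌊$111,562 × 150%/7⌋ = $23,906; SL = ⌊$100,962/6⌋ = $16,827 → take DB $23,906. Book value $87,656.
Year 3: DB = ⌊$87,656 × 150%/7⌋ = $18,783; SL = ⌊$77,056/5⌋ = $15,411 → take DB $18,783. Book value $68,873.
Year 4: DB = ⌊$68,873 × 150%/7⌋ = $14,758; SL = ⌊$58,273/4⌋ = $14,568 → take DB $14,758. Book value $54,115.
Accumulated through year 4 = $141,987 − $54,115 = $87,872.

$87,872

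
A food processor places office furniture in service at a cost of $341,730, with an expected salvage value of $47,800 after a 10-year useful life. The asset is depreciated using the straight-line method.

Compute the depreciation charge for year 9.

$29,393

Depreciable base = $341,730 − $47,800 = $293,930.
Annual expense = $293,930 / 10 = $29,393.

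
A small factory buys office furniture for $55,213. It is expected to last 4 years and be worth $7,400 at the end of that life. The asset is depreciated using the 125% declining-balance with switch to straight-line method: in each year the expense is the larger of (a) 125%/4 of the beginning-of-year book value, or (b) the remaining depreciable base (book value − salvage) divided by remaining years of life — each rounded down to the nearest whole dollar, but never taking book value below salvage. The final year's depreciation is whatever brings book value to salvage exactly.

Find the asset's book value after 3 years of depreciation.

$16,749

Depreciable base = $55,213 − $7,400 = $47,813.
Year 1: DB = ⌊$55,213 × 125%/4⌋ = $17,254; SL = ⌊$47,813/4⌋ = $11,953 → take DB $17,254. Book value $37,959.
Year 2: DB = ⌊$37,959 × 125%/4⌋ = $11,862; SL = ⌊$30,559/3⌋ = $10,186 → take DB $11,862. Book value $26,097.
Year 3: DB = ⌊$26,097 × 125%/4⌋ = $8,155; SL = ⌊$18,697/2⌋ = $9,348 → take SL $9,348. Book value $16,749.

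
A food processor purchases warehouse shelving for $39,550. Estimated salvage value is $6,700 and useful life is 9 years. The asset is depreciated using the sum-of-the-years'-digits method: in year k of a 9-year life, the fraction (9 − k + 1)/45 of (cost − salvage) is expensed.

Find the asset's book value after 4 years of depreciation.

Depreciable base = $39,550 − $6,700 = $32,850.
Sum of the years' digits = 9+8+7+6+5+4+3+2+1 = 45.
Year 1: $32,850 × 9/45 = $6,570. Book value $32,980.
Year 2: $32,850 × 8/45 = $5,840. Book value $27,140.
Year 3: $32,850 × 7/45 = $5,110. Book value $22,030.
Year 4: $32,850 × 6/45 = $4,380. Book value $17,650.

$17,650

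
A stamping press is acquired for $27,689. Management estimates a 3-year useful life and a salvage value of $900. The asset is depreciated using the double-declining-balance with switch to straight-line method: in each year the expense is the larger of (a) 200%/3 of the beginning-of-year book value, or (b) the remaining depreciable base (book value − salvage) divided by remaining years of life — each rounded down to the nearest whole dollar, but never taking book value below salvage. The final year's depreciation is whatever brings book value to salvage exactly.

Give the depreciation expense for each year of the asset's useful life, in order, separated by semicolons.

Depreciable base = $27,689 − $900 = $26,789.
Year 1: DB = ⌊$27,689 × 200%/3⌋ = $18,459; SL = ⌊$26,789/3⌋ = $8,929 → take DB $18,459. Book value $9,230.
Year 2: DB = ⌊$9,230 × 200%/3⌋ = $6,153; SL = ⌊$8,330/2⌋ = $4,165 → take DB $6,153. Book value $3,077.
Year 3 (final): $3,077 − $900 = $2,177. Book value $900.

$18,459; $6,153; $2,177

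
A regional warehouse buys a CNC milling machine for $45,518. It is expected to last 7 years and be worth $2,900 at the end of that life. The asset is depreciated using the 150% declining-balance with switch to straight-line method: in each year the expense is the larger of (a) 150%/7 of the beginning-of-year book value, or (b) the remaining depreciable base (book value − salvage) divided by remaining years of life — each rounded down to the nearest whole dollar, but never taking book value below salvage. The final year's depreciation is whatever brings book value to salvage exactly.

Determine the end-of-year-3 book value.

$22,081

Depreciable base = $45,518 − $2,900 = $42,618.
Year 1: DB = ⌊$45,518 × 150%/7⌋ = $9,753; SL = ⌊$42,618/7⌋ = $6,088 → take DB $9,753. Book value $35,765.
Year 2: DB = ⌊$35,765 × 150%/7⌋ = $7,663; SL = ⌊$32,865/6⌋ = $5,477 → take DB $7,663. Book value $28,102.
Year 3: DB = ⌊$28,102 × 150%/7⌋ = $6,021; SL = ⌊$25,202/5⌋ = $5,040 → take DB $6,021. Book value $22,081.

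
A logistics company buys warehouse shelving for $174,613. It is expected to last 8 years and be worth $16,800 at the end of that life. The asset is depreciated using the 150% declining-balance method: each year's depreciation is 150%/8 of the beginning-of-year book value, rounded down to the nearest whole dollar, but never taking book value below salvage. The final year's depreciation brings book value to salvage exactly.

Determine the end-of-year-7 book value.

$40,819

Depreciable base = $174,613 − $16,800 = $157,813.
Year 1: ⌊$174,613 × 150%/8⌋ = $32,739. Book value $141,874.
Year 2: ⌊$141,874 × 150%/8⌋ = $26,601. Book value $115,273.
Year 3: ⌊$115,273 × 150%/8⌋ = $21,613. Book value $93,660.
Year 4: ⌊$93,660 × 150%/8⌋ = $17,561. Book value $76,099.
Year 5: ⌊$76,099 × 150%/8⌋ = $14,268. Book value $61,831.
Year 6: ⌊$61,831 × 150%/8⌋ = $11,593. Book value $50,238.
Year 7: ⌊$50,238 × 150%/8⌋ = $9,419. Book value $40,819.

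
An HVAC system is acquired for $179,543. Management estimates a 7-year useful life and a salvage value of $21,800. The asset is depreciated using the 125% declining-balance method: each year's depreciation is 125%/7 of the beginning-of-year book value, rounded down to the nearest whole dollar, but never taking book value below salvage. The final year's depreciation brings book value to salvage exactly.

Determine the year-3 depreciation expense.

Depreciable base = $179,543 − $21,800 = $157,743.
Year 1: ⌊$179,543 × 125%/7⌋ = $32,061. Book value $147,482.
Year 2: ⌊$147,482 × 125%/7⌋ = $26,336. Book value $121,146.
Year 3: ⌊$121,146 × 125%/7⌋ = $21,633. Book value $99,513.

$21,633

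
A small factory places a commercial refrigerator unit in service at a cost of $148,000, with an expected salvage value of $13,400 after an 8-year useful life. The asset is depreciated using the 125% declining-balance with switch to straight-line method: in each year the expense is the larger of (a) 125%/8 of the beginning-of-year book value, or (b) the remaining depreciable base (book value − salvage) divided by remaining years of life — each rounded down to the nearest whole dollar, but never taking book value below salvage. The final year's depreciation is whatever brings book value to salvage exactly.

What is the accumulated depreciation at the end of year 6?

$104,399

Depreciable base = $148,000 − $13,400 = $134,600.
Year 1: DB = ⌊$148,000 × 125%/8⌋ = $23,125; SL = ⌊$134,600/8⌋ = $16,825 → take DB $23,125. Book value $124,875.
Year 2: DB = ⌊$124,875 × 125%/8⌋ = $19,511; SL = ⌊$111,475/7⌋ = $15,925 → take DB $19,511. Book value $105,364.
Year 3: DB = ⌊$105,364 × 125%/8⌋ = $16,463; SL = ⌊$91,964/6⌋ = $15,327 → take DB $16,463. Book value $88,901.
Year 4: DB = ⌊$88,901 × 125%/8⌋ = $13,890; SL = ⌊$75,501/5⌋ = $15,100 → take SL $15,100. Book value $73,801.
Year 5: DB = ⌊$73,801 × 125%/8⌋ = $11,531; SL = ⌊$60,401/4⌋ = $15,100 → take SL $15,100. Book value $58,701.
Year 6: DB = ⌊$58,701 × 125%/8⌋ = $9,172; SL = ⌊$45,301/3⌋ = $15,100 → take SL $15,100. Book value $43,601.
Accumulated through year 6 = $148,000 − $43,601 = $104,399.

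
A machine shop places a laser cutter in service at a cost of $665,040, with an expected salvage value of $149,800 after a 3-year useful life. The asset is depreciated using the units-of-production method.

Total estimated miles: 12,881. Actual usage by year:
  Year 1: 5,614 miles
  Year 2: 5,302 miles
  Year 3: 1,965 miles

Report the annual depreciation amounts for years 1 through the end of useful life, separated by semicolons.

Depreciable base = $665,040 − $149,800 = $515,240.
Rate = $515,240 / 12,881 miles = $40 per mile.
Year 1: 5,614 × $40 = $224,560. Book value $440,480.
Year 2: 5,302 × $40 = $212,080. Book value $228,400.
Year 3: 1,965 × $40 = $78,600. Book value $149,800.

$224,560; $212,080; $78,600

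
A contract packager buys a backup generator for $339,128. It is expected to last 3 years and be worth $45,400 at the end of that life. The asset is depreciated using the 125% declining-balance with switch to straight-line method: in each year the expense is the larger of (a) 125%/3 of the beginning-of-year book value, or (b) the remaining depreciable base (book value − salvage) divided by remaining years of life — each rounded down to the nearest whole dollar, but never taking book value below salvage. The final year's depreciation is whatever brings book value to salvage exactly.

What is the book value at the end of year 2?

$115,398

Depreciable base = $339,128 − $45,400 = $293,728.
Year 1: DB = ⌊$339,128 × 125%/3⌋ = $141,303; SL = ⌊$293,728/3⌋ = $97,909 → take DB $141,303. Book value $197,825.
Year 2: DB = ⌊$197,825 × 125%/3⌋ = $82,427; SL = ⌊$152,425/2⌋ = $76,212 → take DB $82,427. Book value $115,398.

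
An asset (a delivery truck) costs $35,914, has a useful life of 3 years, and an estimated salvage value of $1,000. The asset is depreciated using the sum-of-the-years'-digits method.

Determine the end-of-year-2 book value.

$6,819

Depreciable base = $35,914 − $1,000 = $34,914.
Sum of the years' digits = 3+2+1 = 6.
Year 1: $34,914 × 3/6 = $17,457. Book value $18,457.
Year 2: $34,914 × 2/6 = $11,638. Book value $6,819.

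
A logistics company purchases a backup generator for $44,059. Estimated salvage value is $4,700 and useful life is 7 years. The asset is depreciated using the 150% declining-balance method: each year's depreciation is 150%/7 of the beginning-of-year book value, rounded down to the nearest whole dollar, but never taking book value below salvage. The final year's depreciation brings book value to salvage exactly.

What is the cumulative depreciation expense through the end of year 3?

Depreciable base = $44,059 − $4,700 = $39,359.
Year 1: ⌊$44,059 × 150%/7⌋ = $9,441. Book value $34,618.
Year 2: ⌊$34,618 × 150%/7⌋ = $7,418. Book value $27,200.
Year 3: ⌊$27,200 × 150%/7⌋ = $5,828. Book value $21,372.
Accumulated through year 3 = $44,059 − $21,372 = $22,687.

$22,687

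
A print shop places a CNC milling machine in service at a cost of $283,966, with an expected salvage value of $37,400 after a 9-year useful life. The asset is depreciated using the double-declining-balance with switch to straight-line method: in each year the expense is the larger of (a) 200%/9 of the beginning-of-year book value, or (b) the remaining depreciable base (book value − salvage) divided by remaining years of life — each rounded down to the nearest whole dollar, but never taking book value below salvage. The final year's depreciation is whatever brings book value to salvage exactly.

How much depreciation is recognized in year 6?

Depreciable base = $283,966 − $37,400 = $246,566.
Year 1: DB = ⌊$283,966 × 200%/9⌋ = $63,103; SL = ⌊$246,566/9⌋ = $27,396 → take DB $63,103. Book value $220,863.
Year 2: DB = ⌊$220,863 × 200%/9⌋ = $49,080; SL = ⌊$183,463/8⌋ = $22,932 → take DB $49,080. Book value $171,783.
Year 3: DB = ⌊$171,783 × 200%/9⌋ = $38,174; SL = ⌊$134,383/7⌋ = $19,197 → take DB $38,174. Book value $133,609.
Year 4: DB = ⌊$133,609 × 200%/9⌋ = $29,690; SL = ⌊$96,209/6⌋ = $16,034 → take DB $29,690. Book value $103,919.
Year 5: DB = ⌊$103,919 × 200%/9⌋ = $23,093; SL = ⌊$66,519/5⌋ = $13,303 → take DB $23,093. Book value $80,826.
Year 6: DB = ⌊$80,826 × 200%/9⌋ = $17,961; SL = ⌊$43,426/4⌋ = $10,856 → take DB $17,961. Book value $62,865.

$17,961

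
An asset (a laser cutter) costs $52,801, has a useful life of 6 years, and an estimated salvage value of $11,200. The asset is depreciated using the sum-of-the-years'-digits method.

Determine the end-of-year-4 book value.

Depreciable base = $52,801 − $11,200 = $41,601.
Sum of the years' digits = 6+5+4+3+2+1 = 21.
Year 1: $41,601 × 6/21 = $11,886. Book value $40,915.
Year 2: $41,601 × 5/21 = $9,905. Book value $31,010.
Year 3: $41,601 × 4/21 = $7,924. Book value $23,086.
Year 4: $41,601 × 3/21 = $5,943. Book value $17,143.

$17,143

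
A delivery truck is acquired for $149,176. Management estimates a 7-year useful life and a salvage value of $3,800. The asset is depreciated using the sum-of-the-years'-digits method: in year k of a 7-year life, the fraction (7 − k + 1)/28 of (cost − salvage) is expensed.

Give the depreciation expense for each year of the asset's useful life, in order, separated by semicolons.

Depreciable base = $149,176 − $3,800 = $145,376.
Sum of the years' digits = 7+6+5+4+3+2+1 = 28.
Year 1: $145,376 × 7/28 = $36,344. Book value $112,832.
Year 2: $145,376 × 6/28 = $31,152. Book value $81,680.
Year 3: $145,376 × 5/28 = $25,960. Book value $55,720.
Year 4: $145,376 × 4/28 = $20,768. Book value $34,952.
Year 5: $145,376 × 3/28 = $15,576. Book value $19,376.
Year 6: $145,376 × 2/28 = $10,384. Book value $8,992.
Year 7: $145,376 × 1/28 = $5,192. Book value $3,800.

$36,344; $31,152; $25,960; $20,768; $15,576; $10,384; $5,192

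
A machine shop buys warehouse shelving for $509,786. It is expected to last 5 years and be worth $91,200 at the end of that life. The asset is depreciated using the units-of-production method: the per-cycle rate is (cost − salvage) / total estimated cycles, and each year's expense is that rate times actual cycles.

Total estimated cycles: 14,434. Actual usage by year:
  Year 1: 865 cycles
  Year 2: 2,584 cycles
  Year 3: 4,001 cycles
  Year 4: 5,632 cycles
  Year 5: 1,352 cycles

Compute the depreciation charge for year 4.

$163,328

Depreciable base = $509,786 − $91,200 = $418,586.
Rate = $418,586 / 14,434 cycles = $29 per cycle.
Year 1: 865 × $29 = $25,085. Book value $484,701.
Year 2: 2,584 × $29 = $74,936. Book value $409,765.
Year 3: 4,001 × $29 = $116,029. Book value $293,736.
Year 4: 5,632 × $29 = $163,328. Book value $130,408.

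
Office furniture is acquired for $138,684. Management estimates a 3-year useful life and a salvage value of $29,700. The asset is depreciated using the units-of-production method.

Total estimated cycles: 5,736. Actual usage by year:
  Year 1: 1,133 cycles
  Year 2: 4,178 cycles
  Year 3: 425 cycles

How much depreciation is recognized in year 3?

$8,075

Depreciable base = $138,684 − $29,700 = $108,984.
Rate = $108,984 / 5,736 cycles = $19 per cycle.
Year 1: 1,133 × $19 = $21,527. Book value $117,157.
Year 2: 4,178 × $19 = $79,382. Book value $37,775.
Year 3: 425 × $19 = $8,075. Book value $29,700.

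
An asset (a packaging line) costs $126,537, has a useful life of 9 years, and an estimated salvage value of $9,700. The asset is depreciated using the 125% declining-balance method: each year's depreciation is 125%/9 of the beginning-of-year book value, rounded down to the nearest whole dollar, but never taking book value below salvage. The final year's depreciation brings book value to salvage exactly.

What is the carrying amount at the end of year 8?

Depreciable base = $126,537 − $9,700 = $116,837.
Year 1: ⌊$126,537 × 125%/9⌋ = $17,574. Book value $108,963.
Year 2: ⌊$108,963 × 125%/9⌋ = $15,133. Book value $93,830.
Year 3: ⌊$93,830 × 125%/9⌋ = $13,031. Book value $80,799.
Year 4: ⌊$80,799 × 125%/9⌋ = $11,222. Book value $69,577.
Year 5: ⌊$69,577 × 125%/9⌋ = $9,663. Book value $59,914.
Year 6: ⌊$59,914 × 125%/9⌋ = $8,321. Book value $51,593.
Year 7: ⌊$51,593 × 125%/9⌋ = $7,165. Book value $44,428.
Year 8: ⌊$44,428 × 125%/9⌋ = $6,170. Book value $38,258.

$38,258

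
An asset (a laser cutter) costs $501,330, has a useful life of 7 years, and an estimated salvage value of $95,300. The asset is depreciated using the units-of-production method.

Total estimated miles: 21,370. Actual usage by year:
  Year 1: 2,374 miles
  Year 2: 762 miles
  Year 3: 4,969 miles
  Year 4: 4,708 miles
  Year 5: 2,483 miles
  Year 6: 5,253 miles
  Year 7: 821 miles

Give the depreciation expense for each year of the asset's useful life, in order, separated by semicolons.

$45,106; $14,478; $94,411; $89,452; $47,177; $99,807; $15,599

Depreciable base = $501,330 − $95,300 = $406,030.
Rate = $406,030 / 21,370 miles = $19 per mile.
Year 1: 2,374 × $19 = $45,106. Book value $456,224.
Year 2: 762 × $19 = $14,478. Book value $441,746.
Year 3: 4,969 × $19 = $94,411. Book value $347,335.
Year 4: 4,708 × $19 = $89,452. Book value $257,883.
Year 5: 2,483 × $19 = $47,177. Book value $210,706.
Year 6: 5,253 × $19 = $99,807. Book value $110,899.
Year 7: 821 × $19 = $15,599. Book value $95,300.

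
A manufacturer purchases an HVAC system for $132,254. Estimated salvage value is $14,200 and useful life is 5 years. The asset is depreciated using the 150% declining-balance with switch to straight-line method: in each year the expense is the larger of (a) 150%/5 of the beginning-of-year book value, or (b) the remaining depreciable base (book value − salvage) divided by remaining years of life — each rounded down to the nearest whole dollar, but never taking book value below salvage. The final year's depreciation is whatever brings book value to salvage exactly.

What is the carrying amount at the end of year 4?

$29,782

Depreciable base = $132,254 − $14,200 = $118,054.
Year 1: DB = ⌊$132,254 × 150%/5⌋ = $39,676; SL = ⌊$118,054/5⌋ = $23,610 → take DB $39,676. Book value $92,578.
Year 2: DB = ⌊$92,578 × 150%/5⌋ = $27,773; SL = ⌊$78,378/4⌋ = $19,594 → take DB $27,773. Book value $64,805.
Year 3: DB = ⌊$64,805 × 150%/5⌋ = $19,441; SL = ⌊$50,605/3⌋ = $16,868 → take DB $19,441. Book value $45,364.
Year 4: DB = ⌊$45,364 × 150%/5⌋ = $13,609; SL = ⌊$31,164/2⌋ = $15,582 → take SL $15,582. Book value $29,782.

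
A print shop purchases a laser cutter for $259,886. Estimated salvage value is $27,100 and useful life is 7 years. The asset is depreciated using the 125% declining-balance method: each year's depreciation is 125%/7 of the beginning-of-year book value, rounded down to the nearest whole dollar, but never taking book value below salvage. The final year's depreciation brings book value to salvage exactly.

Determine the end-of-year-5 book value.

Depreciable base = $259,886 − $27,100 = $232,786.
Year 1: ⌊$259,886 × 125%/7⌋ = $46,408. Book value $213,478.
Year 2: ⌊$213,478 × 125%/7⌋ = $38,121. Book value $175,357.
Year 3: ⌊$175,357 × 125%/7⌋ = $31,313. Book value $144,044.
Year 4: ⌊$144,044 × 125%/7⌋ = $25,722. Book value $118,322.
Year 5: ⌊$118,322 × 125%/7⌋ = $21,128. Book value $97,194.

$97,194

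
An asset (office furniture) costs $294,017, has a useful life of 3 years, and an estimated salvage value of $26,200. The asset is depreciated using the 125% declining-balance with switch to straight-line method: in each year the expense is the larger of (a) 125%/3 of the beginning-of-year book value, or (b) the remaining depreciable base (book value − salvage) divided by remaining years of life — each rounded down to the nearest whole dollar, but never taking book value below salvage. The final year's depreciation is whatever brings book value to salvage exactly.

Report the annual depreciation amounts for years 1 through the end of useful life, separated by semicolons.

$122,507; $72,655; $72,655

Depreciable base = $294,017 − $26,200 = $267,817.
Year 1: DB = ⌊$294,017 × 125%/3⌋ = $122,507; SL = ⌊$267,817/3⌋ = $89,272 → take DB $122,507. Book value $171,510.
Year 2: DB = ⌊$171,510 × 125%/3⌋ = $71,462; SL = ⌊$145,310/2⌋ = $72,655 → take SL $72,655. Book value $98,855.
Year 3 (final): $98,855 − $26,200 = $72,655. Book value $26,200.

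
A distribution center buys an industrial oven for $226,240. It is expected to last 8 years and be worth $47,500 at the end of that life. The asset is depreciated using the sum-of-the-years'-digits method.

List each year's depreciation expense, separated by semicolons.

$39,720; $34,755; $29,790; $24,825; $19,860; $14,895; $9,930; $4,965

Depreciable base = $226,240 − $47,500 = $178,740.
Sum of the years' digits = 8+7+6+5+4+3+2+1 = 36.
Year 1: $178,740 × 8/36 = $39,720. Book value $186,520.
Year 2: $178,740 × 7/36 = $34,755. Book value $151,765.
Year 3: $178,740 × 6/36 = $29,790. Book value $121,975.
Year 4: $178,740 × 5/36 = $24,825. Book value $97,150.
Year 5: $178,740 × 4/36 = $19,860. Book value $77,290.
Year 6: $178,740 × 3/36 = $14,895. Book value $62,395.
Year 7: $178,740 × 2/36 = $9,930. Book value $52,465.
Year 8: $178,740 × 1/36 = $4,965. Book value $47,500.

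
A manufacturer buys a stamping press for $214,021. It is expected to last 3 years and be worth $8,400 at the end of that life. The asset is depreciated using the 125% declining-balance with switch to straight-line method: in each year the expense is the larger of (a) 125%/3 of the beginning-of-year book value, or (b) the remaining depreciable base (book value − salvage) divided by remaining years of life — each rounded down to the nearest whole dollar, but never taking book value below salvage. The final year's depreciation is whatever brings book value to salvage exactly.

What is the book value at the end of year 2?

$66,623

Depreciable base = $214,021 − $8,400 = $205,621.
Year 1: DB = ⌊$214,021 × 125%/3⌋ = $89,175; SL = ⌊$205,621/3⌋ = $68,540 → take DB $89,175. Book value $124,846.
Year 2: DB = ⌊$124,846 × 125%/3⌋ = $52,019; SL = ⌊$116,446/2⌋ = $58,223 → take SL $58,223. Book value $66,623.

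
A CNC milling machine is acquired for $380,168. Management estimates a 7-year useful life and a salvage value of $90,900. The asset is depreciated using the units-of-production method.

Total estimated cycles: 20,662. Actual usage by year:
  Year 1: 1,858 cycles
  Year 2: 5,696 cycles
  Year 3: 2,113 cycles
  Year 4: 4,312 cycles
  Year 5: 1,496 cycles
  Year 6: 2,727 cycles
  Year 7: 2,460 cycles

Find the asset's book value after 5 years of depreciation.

Depreciable base = $380,168 − $90,900 = $289,268.
Rate = $289,268 / 20,662 cycles = $14 per cycle.
Year 1: 1,858 × $14 = $26,012. Book value $354,156.
Year 2: 5,696 × $14 = $79,744. Book value $274,412.
Year 3: 2,113 × $14 = $29,582. Book value $244,830.
Year 4: 4,312 × $14 = $60,368. Book value $184,462.
Year 5: 1,496 × $14 = $20,944. Book value $163,518.

$163,518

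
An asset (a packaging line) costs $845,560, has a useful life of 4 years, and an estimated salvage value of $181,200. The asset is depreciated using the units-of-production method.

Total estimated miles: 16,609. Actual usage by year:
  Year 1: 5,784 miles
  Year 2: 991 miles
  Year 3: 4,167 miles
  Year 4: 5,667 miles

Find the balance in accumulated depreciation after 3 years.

$437,680

Depreciable base = $845,560 − $181,200 = $664,360.
Rate = $664,360 / 16,609 miles = $40 per mile.
Year 1: 5,784 × $40 = $231,360. Book value $614,200.
Year 2: 991 × $40 = $39,640. Book value $574,560.
Year 3: 4,167 × $40 = $166,680. Book value $407,880.
Accumulated through year 3 = $845,560 − $407,880 = $437,680.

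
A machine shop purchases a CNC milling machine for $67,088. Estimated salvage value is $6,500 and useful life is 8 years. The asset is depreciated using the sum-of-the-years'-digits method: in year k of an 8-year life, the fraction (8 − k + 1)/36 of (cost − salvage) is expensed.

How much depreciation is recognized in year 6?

$5,049

Depreciable base = $67,088 − $6,500 = $60,588.
Sum of the years' digits = 8+7+6+5+4+3+2+1 = 36.
Year 1: $60,588 × 8/36 = $13,464. Book value $53,624.
Year 2: $60,588 × 7/36 = $11,781. Book value $41,843.
Year 3: $60,588 × 6/36 = $10,098. Book value $31,745.
Year 4: $60,588 × 5/36 = $8,415. Book value $23,330.
Year 5: $60,588 × 4/36 = $6,732. Book value $16,598.
Year 6: $60,588 × 3/36 = $5,049. Book value $11,549.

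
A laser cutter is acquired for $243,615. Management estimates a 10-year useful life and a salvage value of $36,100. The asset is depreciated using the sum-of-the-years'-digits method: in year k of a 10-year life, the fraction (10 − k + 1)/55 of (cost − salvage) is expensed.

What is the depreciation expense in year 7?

Depreciable base = $243,615 − $36,100 = $207,515.
Sum of the years' digits = 10+9+8+7+6+5+4+3+2+1 = 55.
Year 1: $207,515 × 10/55 = $37,730. Book value $205,885.
Year 2: $207,515 × 9/55 = $33,957. Book value $171,928.
Year 3: $207,515 × 8/55 = $30,184. Book value $141,744.
Year 4: $207,515 × 7/55 = $26,411. Book value $115,333.
Year 5: $207,515 × 6/55 = $22,638. Book value $92,695.
Year 6: $207,515 × 5/55 = $18,865. Book value $73,830.
Year 7: $207,515 × 4/55 = $15,092. Book value $58,738.

$15,092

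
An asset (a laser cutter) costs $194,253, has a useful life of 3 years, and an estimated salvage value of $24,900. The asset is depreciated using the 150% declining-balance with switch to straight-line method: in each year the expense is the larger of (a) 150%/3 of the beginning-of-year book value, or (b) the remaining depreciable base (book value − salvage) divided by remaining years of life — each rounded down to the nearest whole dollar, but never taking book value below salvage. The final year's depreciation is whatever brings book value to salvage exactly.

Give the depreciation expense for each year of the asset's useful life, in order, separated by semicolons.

$97,126; $48,563; $23,664

Depreciable base = $194,253 − $24,900 = $169,353.
Year 1: DB = ⌊$194,253 × 150%/3⌋ = $97,126; SL = ⌊$169,353/3⌋ = $56,451 → take DB $97,126. Book value $97,127.
Year 2: DB = ⌊$97,127 × 150%/3⌋ = $48,563; SL = ⌊$72,227/2⌋ = $36,113 → take DB $48,563. Book value $48,564.
Year 3 (final): $48,564 − $24,900 = $23,664. Book value $24,900.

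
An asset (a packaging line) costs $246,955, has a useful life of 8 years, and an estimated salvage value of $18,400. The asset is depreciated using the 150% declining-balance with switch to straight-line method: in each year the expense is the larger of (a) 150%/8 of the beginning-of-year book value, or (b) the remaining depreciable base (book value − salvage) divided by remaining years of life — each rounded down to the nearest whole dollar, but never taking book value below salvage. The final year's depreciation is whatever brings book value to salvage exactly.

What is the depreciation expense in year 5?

Depreciable base = $246,955 − $18,400 = $228,555.
Year 1: DB = ⌊$246,955 × 150%/8⌋ = $46,304; SL = ⌊$228,555/8⌋ = $28,569 → take DB $46,304. Book value $200,651.
Year 2: DB = ⌊$200,651 × 150%/8⌋ = $37,622; SL = ⌊$182,251/7⌋ = $26,035 → take DB $37,622. Book value $163,029.
Year 3: DB = ⌊$163,029 × 150%/8⌋ = $30,567; SL = ⌊$144,629/6⌋ = $24,104 → take DB $30,567. Book value $132,462.
Year 4: DB = ⌊$132,462 × 150%/8⌋ = $24,836; SL = ⌊$114,062/5⌋ = $22,812 → take DB $24,836. Book value $107,626.
Year 5: DB = ⌊$107,626 × 150%/8⌋ = $20,179; SL = ⌊$89,226/4⌋ = $22,306 → take SL $22,306. Book value $85,320.

$22,306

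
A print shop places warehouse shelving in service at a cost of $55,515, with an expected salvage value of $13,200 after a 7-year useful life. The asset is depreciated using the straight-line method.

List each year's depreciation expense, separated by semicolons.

$6,045; $6,045; $6,045; $6,045; $6,045; $6,045; $6,045

Depreciable base = $55,515 − $13,200 = $42,315.
Annual expense = $42,315 / 7 = $6,045.
End of year 1: book value $49,470.
End of year 2: book value $43,425.
End of year 3: book value $37,380.
End of year 4: book value $31,335.
End of year 5: book value $25,290.
End of year 6: book value $19,245.
End of year 7: book value $13,200.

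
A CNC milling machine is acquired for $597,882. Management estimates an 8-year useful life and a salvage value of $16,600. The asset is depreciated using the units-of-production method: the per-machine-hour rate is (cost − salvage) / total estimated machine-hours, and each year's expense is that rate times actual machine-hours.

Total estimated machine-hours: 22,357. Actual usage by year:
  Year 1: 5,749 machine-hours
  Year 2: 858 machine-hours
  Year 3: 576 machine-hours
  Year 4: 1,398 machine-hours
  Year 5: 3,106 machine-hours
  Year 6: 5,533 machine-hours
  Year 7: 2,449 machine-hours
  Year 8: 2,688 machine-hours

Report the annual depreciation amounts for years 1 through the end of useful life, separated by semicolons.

Depreciable base = $597,882 − $16,600 = $581,282.
Rate = $581,282 / 22,357 machine-hours = $26 per machine-hour.
Year 1: 5,749 × $26 = $149,474. Book value $448,408.
Year 2: 858 × $26 = $22,308. Book value $426,100.
Year 3: 576 × $26 = $14,976. Book value $411,124.
Year 4: 1,398 × $26 = $36,348. Book value $374,776.
Year 5: 3,106 × $26 = $80,756. Book value $294,020.
Year 6: 5,533 × $26 = $143,858. Book value $150,162.
Year 7: 2,449 × $26 = $63,674. Book value $86,488.
Year 8: 2,688 × $26 = $69,888. Book value $16,600.

$149,474; $22,308; $14,976; $36,348; $80,756; $143,858; $63,674; $69,888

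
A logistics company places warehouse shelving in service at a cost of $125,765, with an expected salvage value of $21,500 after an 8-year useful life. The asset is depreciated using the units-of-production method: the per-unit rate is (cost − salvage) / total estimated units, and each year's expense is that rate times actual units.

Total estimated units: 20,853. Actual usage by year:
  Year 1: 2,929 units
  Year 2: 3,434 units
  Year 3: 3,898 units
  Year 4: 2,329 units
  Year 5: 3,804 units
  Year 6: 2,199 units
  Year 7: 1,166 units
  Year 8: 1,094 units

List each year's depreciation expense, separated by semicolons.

Depreciable base = $125,765 − $21,500 = $104,265.
Rate = $104,265 / 20,853 units = $5 per unit.
Year 1: 2,929 × $5 = $14,645. Book value $111,120.
Year 2: 3,434 × $5 = $17,170. Book value $93,950.
Year 3: 3,898 × $5 = $19,490. Book value $74,460.
Year 4: 2,329 × $5 = $11,645. Book value $62,815.
Year 5: 3,804 × $5 = $19,020. Book value $43,795.
Year 6: 2,199 × $5 = $10,995. Book value $32,800.
Year 7: 1,166 × $5 = $5,830. Book value $26,970.
Year 8: 1,094 × $5 = $5,470. Book value $21,500.

$14,645; $17,170; $19,490; $11,645; $19,020; $10,995; $5,830; $5,470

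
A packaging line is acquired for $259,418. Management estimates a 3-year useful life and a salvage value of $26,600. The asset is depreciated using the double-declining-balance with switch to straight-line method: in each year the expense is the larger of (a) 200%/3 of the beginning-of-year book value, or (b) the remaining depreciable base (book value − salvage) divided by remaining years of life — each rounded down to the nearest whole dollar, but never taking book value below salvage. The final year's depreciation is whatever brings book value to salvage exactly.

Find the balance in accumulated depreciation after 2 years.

$230,593

Depreciable base = $259,418 − $26,600 = $232,818.
Year 1: DB = ⌊$259,418 × 200%/3⌋ = $172,945; SL = ⌊$232,818/3⌋ = $77,606 → take DB $172,945. Book value $86,473.
Year 2: DB = ⌊$86,473 × 200%/3⌋ = $57,648; SL = ⌊$59,873/2⌋ = $29,936 → take DB $57,648. Book value $28,825.
Accumulated through year 2 = $259,418 − $28,825 = $230,593.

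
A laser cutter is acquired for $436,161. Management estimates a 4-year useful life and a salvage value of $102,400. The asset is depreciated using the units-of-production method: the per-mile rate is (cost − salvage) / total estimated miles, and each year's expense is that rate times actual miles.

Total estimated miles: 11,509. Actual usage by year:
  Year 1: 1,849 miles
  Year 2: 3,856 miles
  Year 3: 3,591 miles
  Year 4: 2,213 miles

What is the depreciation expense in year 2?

$111,824

Depreciable base = $436,161 − $102,400 = $333,761.
Rate = $333,761 / 11,509 miles = $29 per mile.
Year 1: 1,849 × $29 = $53,621. Book value $382,540.
Year 2: 3,856 × $29 = $111,824. Book value $270,716.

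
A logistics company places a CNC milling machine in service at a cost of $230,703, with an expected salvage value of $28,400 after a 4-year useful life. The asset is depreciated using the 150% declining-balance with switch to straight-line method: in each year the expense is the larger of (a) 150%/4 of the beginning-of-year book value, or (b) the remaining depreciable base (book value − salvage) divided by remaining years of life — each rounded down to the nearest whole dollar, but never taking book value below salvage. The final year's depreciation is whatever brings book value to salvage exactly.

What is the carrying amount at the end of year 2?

$90,119

Depreciable base = $230,703 − $28,400 = $202,303.
Year 1: DB = ⌊$230,703 × 150%/4⌋ = $86,513; SL = ⌊$202,303/4⌋ = $50,575 → take DB $86,513. Book value $144,190.
Year 2: DB = ⌊$144,190 × 150%/4⌋ = $54,071; SL = ⌊$115,790/3⌋ = $38,596 → take DB $54,071. Book value $90,119.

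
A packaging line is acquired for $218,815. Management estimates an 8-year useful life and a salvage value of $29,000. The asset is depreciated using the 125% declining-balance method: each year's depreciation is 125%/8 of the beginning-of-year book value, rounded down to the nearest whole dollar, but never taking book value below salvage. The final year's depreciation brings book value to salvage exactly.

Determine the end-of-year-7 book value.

Depreciable base = $218,815 − $29,000 = $189,815.
Year 1: ⌊$218,815 × 125%/8⌋ = $34,189. Book value $184,626.
Year 2: ⌊$184,626 × 125%/8⌋ = $28,847. Book value $155,779.
Year 3: ⌊$155,779 × 125%/8⌋ = $24,340. Book value $131,439.
Year 4: ⌊$131,439 × 125%/8⌋ = $20,537. Book value $110,902.
Year 5: ⌊$110,902 × 125%/8⌋ = $17,328. Book value $93,574.
Year 6: ⌊$93,574 × 125%/8⌋ = $14,620. Book value $78,954.
Year 7: ⌊$78,954 × 125%/8⌋ = $12,336. Book value $66,618.

$66,618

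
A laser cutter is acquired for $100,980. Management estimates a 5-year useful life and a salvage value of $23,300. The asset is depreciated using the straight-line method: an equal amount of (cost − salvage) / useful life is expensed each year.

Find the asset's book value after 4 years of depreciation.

Depreciable base = $100,980 − $23,300 = $77,680.
Annual expense = $77,680 / 5 = $15,536.
End of year 1: book value $85,444.
End of year 2: book value $69,908.
End of year 3: book value $54,372.
End of year 4: book value $38,836.

$38,836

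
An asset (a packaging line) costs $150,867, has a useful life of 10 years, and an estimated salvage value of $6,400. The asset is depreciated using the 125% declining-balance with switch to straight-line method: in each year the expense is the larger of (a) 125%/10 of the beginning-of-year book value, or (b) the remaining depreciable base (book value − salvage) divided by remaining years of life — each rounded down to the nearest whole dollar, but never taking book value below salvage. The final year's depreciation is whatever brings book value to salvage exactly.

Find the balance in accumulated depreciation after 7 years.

Depreciable base = $150,867 − $6,400 = $144,467.
Year 1: DB = ⌊$150,867 × 125%/10⌋ = $18,858; SL = ⌊$144,467/10⌋ = $14,446 → take DB $18,858. Book value $132,009.
Year 2: DB = ⌊$132,009 × 125%/10⌋ = $16,501; SL = ⌊$125,609/9⌋ = $13,956 → take DB $16,501. Book value $115,508.
Year 3: DB = ⌊$115,508 × 125%/10⌋ = $14,438; SL = ⌊$109,108/8⌋ = $13,638 → take DB $14,438. Book value $101,070.
Year 4: DB = ⌊$101,070 × 125%/10⌋ = $12,633; SL = ⌊$94,670/7⌋ = $13,524 → take SL $13,524. Book value $87,546.
Year 5: DB = ⌊$87,546 × 125%/10⌋ = $10,943; SL = ⌊$81,146/6⌋ = $13,524 → take SL $13,524. Book value $74,022.
Year 6: DB = ⌊$74,022 × 125%/10⌋ = $9,252; SL = ⌊$67,622/5⌋ = $13,524 → take SL $13,524. Book value $60,498.
Year 7: DB = ⌊$60,498 × 125%/10⌋ = $7,562; SL = ⌊$54,098/4⌋ = $13,524 → take SL $13,524. Book value $46,974.
Accumulated through year 7 = $150,867 − $46,974 = $103,893.

$103,893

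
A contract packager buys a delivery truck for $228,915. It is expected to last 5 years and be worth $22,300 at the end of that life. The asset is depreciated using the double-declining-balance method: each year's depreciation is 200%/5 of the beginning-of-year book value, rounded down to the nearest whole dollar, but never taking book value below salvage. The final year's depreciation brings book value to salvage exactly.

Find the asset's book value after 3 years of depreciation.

Depreciable base = $228,915 − $22,300 = $206,615.
Year 1: ⌊$228,915 × 200%/5⌋ = $91,566. Book value $137,349.
Year 2: ⌊$137,349 × 200%/5⌋ = $54,939. Book value $82,410.
Year 3: ⌊$82,410 × 200%/5⌋ = $32,964. Book value $49,446.

$49,446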